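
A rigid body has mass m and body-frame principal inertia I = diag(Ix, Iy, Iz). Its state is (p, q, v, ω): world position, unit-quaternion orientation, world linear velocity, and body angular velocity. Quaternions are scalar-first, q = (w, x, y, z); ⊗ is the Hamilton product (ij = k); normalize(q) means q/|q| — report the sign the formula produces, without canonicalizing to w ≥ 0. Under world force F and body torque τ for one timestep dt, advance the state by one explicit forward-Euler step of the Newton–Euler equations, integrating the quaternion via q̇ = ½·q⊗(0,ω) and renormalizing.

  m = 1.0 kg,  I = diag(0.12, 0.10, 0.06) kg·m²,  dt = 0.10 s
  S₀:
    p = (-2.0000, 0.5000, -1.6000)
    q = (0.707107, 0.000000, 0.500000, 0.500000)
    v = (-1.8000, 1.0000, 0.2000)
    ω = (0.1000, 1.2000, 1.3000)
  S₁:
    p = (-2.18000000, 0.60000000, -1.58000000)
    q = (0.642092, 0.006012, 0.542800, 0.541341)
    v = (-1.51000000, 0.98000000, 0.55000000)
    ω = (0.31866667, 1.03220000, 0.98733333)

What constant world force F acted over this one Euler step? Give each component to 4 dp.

v₁ − v₀ = (0.29000000, -0.02000000, 0.35000000)
m·(v₁−v₀)/dt = (2.9000, -0.2000, 3.5000)

F = (2.9000, -0.2000, 3.5000)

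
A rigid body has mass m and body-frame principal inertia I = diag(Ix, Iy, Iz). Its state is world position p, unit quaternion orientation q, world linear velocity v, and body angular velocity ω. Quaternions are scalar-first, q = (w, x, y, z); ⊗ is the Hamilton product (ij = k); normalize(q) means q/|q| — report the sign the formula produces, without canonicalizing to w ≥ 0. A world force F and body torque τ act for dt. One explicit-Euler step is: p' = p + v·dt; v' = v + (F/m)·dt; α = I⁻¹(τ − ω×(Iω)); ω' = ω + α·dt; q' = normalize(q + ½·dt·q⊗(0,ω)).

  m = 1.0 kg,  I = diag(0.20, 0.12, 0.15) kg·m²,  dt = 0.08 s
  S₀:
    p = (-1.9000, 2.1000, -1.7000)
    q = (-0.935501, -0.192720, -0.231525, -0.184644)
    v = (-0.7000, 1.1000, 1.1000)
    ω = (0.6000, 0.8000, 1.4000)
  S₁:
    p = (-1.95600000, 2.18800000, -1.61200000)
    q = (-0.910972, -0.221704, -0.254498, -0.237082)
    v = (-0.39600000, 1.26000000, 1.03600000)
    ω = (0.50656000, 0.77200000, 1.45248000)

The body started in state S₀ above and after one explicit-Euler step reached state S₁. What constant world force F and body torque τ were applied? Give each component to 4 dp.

ω₁ − ω₀ = (-0.09344000, -0.02800000, 0.05248000)
I·α + gyro = (-0.2000, 0.0000, 0.0600)
v₁ − v₀ = (0.30400000, 0.16000000, -0.06400000)
applied force F = (3.8000, 2.0000, -0.8000)

F = (3.8000, 2.0000, -0.8000)
τ = (-0.2000, 0.0000, 0.0600)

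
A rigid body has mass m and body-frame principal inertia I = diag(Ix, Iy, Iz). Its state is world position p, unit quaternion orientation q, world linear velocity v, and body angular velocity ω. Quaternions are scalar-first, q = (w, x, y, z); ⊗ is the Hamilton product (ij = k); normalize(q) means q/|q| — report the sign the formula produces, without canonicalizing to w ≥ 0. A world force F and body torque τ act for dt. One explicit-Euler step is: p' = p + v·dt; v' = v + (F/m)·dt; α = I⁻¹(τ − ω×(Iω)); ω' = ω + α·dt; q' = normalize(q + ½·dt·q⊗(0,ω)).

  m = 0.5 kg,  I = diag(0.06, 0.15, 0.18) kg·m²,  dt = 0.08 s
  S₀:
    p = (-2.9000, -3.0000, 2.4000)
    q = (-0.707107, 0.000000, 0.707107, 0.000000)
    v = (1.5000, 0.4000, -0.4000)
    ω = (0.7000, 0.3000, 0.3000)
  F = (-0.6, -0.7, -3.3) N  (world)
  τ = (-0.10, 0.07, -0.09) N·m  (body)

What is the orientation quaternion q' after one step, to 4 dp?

q' = (-0.7152, -0.0113, 0.6982, -0.0283)

q⊗(0,ω) = (-0.2121321, -0.2828428, -0.2121321, -0.7071070)
q' = normalize(q + ½dt·q⊗(0,ω)) = (-0.7152, -0.0113, 0.6982, -0.0283)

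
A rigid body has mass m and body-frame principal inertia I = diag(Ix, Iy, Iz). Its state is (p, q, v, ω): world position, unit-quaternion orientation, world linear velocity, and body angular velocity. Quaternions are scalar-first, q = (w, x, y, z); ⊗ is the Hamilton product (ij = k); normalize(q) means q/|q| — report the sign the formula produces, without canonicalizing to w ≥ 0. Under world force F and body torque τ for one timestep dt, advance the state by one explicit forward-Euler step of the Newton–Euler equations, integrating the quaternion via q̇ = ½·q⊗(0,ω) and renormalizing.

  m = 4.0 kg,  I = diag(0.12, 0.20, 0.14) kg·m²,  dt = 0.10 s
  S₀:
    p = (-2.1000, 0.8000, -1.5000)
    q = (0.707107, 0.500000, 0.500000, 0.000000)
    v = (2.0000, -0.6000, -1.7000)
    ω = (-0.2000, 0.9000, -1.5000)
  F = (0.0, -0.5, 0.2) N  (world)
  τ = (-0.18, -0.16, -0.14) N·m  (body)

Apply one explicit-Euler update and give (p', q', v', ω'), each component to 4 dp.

p' = (-1.9000, 0.7400, -1.6700)
q' = (0.6870, 0.4537, 0.5671, -0.0254)
v' = (2.0000, -0.6125, -1.6950)
ω' = (-0.4175, 0.8230, -1.5897)

ω×(Iω) gyroscopic = (0.0810, -0.0060, -0.0144)
α = I⁻¹(τ − ω×Iω) = (-2.1750, -0.7700, -0.8971)
ω' = ω + α·dt = (-0.4175, 0.8230, -1.5897)
2q̇ = q⊗(0,ω) = (-0.3500000, -0.8914214, 1.3863963, -0.5106605)
q' = normalize(q + ½dt·q⊗(0,ω)) = (0.6870, 0.4537, 0.5671, -0.0254)
p + v·dt = (-1.9000, 0.7400, -1.6700)
v' = v + a·dt = (2.0000, -0.6125, -1.6950)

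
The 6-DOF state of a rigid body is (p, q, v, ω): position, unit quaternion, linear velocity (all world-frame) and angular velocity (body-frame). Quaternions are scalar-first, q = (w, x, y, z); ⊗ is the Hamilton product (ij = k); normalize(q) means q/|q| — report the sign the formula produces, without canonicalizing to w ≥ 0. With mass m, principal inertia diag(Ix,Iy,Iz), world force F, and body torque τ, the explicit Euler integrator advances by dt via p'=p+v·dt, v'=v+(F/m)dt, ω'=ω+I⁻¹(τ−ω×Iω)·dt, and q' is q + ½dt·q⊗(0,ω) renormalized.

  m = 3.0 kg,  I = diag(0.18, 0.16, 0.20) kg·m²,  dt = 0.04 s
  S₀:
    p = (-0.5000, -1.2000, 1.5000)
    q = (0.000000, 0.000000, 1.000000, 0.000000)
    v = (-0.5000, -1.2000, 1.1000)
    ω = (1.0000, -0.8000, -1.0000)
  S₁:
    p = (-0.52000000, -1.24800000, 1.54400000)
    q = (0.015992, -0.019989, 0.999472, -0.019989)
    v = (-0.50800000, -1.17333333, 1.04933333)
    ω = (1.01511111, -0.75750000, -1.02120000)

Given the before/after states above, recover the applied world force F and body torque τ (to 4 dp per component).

ω₁ − ω₀ = (0.01511111, 0.04250000, -0.02120000)
I·α + gyro = (0.1000, 0.1900, -0.0900)
Δv = v₁−v₀ = (-0.00800000, 0.02666667, -0.05066667)
F = m·Δv/dt = (-0.6000, 2.0000, -3.8000)

F = (-0.6000, 2.0000, -3.8000)
τ = (0.1000, 0.1900, -0.0900)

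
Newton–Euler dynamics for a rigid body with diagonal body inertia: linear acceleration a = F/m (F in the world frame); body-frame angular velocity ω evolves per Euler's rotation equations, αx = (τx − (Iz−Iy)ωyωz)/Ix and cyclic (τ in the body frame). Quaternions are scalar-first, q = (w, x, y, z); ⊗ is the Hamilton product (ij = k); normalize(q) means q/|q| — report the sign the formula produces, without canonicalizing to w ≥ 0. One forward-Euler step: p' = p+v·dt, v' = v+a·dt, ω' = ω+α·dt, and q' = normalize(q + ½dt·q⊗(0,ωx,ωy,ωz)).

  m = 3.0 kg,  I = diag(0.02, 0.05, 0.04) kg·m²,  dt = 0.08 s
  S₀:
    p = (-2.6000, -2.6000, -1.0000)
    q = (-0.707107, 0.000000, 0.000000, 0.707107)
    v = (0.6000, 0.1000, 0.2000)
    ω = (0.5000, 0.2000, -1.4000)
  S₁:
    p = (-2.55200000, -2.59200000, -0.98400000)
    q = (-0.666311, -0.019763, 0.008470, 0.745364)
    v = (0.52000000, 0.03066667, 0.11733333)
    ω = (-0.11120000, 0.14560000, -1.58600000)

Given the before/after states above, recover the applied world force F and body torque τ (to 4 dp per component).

F = (-3.0000, -2.6000, -3.1000)
τ = (-0.1500, -0.0200, -0.0900)

Δω = ω₁−ω₀ = (-0.61120000, -0.05440000, -0.18600000)
I·α + gyro = (-0.1500, -0.0200, -0.0900)
Δv = v₁−v₀ = (-0.08000000, -0.06933333, -0.08266667)
applied force F = (-3.0000, -2.6000, -3.1000)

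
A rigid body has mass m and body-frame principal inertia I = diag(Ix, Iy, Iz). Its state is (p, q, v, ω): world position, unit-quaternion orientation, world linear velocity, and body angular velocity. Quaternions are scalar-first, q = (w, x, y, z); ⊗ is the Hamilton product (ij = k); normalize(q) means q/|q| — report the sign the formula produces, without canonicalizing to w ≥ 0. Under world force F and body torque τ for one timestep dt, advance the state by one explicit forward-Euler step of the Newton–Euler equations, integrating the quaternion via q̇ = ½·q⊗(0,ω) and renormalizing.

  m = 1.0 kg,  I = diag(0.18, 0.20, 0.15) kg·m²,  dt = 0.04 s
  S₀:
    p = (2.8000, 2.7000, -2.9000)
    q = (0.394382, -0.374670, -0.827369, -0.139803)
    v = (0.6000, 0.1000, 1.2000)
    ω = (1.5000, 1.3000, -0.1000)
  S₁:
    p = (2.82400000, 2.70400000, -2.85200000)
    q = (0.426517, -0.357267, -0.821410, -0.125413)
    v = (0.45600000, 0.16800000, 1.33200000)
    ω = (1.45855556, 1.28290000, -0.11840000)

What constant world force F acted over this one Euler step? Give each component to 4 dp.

F = (-3.6000, 1.7000, 3.3000)

v₁ − v₀ = (-0.14400000, 0.06800000, 0.13200000)
m·(v₁−v₀)/dt = (-3.6000, 1.7000, 3.3000)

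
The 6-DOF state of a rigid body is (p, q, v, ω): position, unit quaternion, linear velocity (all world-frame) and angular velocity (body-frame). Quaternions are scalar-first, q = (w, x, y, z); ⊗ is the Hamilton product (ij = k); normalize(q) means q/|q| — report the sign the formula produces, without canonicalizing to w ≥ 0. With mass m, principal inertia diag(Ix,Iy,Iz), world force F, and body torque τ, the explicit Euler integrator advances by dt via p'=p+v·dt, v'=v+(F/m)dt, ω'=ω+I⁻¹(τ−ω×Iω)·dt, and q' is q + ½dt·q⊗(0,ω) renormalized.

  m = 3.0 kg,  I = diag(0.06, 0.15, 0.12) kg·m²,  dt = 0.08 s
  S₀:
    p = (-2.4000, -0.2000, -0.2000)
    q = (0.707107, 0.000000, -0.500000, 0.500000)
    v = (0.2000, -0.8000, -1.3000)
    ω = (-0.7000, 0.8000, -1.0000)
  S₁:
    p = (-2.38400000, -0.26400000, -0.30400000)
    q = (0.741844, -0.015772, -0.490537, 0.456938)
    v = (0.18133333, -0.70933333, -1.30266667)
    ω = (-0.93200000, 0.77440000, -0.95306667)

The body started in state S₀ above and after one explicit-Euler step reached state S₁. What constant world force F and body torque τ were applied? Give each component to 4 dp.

F = (-0.7000, 3.4000, -0.1000)
τ = (-0.1500, -0.0900, 0.0200)

v₁ − v₀ = (-0.01866667, 0.09066667, -0.00266667)
applied force F = (-0.7000, 3.4000, -0.1000)
ω₁ − ω₀ = (-0.23200000, -0.02560000, 0.04693333)
gyro term ω₀×Iω₀ = (0.0240, -0.0420, -0.0504)
I·α + gyro = (-0.1500, -0.0900, 0.0200)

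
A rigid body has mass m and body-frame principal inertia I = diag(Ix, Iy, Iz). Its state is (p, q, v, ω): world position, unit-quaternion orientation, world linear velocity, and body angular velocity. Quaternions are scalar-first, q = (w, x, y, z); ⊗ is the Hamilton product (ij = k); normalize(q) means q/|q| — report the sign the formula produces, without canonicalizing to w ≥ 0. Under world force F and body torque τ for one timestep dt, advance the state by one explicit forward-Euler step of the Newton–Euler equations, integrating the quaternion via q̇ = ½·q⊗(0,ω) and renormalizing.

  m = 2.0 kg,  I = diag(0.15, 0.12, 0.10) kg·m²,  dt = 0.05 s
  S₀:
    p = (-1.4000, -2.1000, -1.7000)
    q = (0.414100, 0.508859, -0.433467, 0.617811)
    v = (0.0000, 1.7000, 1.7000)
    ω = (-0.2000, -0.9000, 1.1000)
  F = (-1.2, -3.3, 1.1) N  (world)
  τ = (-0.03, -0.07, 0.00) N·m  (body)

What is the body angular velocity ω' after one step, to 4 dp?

gyro term ω×Iω = (0.0198, -0.0110, -0.0054)
angular accel α = (-0.3320, -0.4917, 0.0540)
ω' = ω + α·dt = (-0.2166, -0.9246, 1.1027)

ω' = (-0.2166, -0.9246, 1.1027)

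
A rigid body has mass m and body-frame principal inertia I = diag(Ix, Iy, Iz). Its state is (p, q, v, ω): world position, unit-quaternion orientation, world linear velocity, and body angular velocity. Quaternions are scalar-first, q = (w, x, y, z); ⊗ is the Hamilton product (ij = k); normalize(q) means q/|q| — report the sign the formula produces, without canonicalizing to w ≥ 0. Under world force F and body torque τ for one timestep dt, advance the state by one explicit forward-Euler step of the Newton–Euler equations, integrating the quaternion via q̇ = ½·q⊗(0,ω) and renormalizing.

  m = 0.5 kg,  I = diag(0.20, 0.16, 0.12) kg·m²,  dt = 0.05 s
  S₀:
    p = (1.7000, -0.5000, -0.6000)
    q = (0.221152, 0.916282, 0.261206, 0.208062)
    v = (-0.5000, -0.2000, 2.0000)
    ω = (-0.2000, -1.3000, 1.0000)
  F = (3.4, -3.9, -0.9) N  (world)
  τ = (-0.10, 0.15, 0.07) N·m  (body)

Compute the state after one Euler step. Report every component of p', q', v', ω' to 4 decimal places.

α = I⁻¹(τ − ω×Iω) = (-0.7600, 1.0375, 0.6700)
ω + α·dt = (-0.2380, -1.2481, 1.0335)
q⊗(0,ω) = (0.3147622, 0.4874562, -1.2453920, -0.9177734)
q + ½dt·q⊗(0,ω), renormalized = (0.2288, 0.9277, 0.2299, 0.1850)
p + v·dt = (1.6750, -0.5100, -0.5000)
v' = v + a·dt = (-0.1600, -0.5900, 1.9100)

p' = (1.6750, -0.5100, -0.5000)
q' = (0.2288, 0.9277, 0.2299, 0.1850)
v' = (-0.1600, -0.5900, 1.9100)
ω' = (-0.2380, -1.2481, 1.0335)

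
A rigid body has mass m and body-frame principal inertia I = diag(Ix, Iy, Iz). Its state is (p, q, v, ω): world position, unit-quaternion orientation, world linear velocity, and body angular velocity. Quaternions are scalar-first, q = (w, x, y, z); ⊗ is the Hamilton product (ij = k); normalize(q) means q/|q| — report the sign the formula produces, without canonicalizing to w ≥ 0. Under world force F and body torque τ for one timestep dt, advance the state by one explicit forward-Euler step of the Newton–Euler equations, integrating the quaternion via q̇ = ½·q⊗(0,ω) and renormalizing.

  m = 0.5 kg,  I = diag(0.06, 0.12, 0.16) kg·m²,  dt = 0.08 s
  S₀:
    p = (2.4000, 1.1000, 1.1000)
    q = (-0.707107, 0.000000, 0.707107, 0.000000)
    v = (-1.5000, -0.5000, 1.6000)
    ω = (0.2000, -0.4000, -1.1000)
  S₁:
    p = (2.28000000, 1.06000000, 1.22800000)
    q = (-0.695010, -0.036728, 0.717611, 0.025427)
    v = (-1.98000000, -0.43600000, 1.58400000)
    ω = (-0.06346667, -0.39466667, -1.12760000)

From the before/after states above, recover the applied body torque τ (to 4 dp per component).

Δω = ω₁−ω₀ = (-0.26346667, 0.00533333, -0.02760000)
τ = I·(Δω/dt) + ω₀×(Iω₀) = (-0.1800, 0.0300, -0.0600)

τ = (-0.1800, 0.0300, -0.0600)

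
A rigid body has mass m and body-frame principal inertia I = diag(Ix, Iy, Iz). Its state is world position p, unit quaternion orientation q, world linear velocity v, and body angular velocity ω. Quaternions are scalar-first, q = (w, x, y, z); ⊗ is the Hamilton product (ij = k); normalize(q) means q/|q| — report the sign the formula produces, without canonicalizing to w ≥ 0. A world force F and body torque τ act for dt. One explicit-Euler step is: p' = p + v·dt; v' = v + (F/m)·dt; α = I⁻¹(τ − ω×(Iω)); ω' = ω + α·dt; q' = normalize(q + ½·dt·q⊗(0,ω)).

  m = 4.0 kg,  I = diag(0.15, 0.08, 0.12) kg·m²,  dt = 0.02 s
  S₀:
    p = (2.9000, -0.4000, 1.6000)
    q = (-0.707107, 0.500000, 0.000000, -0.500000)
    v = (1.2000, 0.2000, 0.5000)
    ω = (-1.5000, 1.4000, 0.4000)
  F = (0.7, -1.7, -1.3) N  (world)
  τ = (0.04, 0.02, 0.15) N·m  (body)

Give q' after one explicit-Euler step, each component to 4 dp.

Hamilton product q⊗(0,ω) = (0.9500000, 1.7606605, -0.4399498, 0.4171572)
q' = normalize(q + ½dt·q⊗(0,ω)) = (-0.6975, 0.5175, -0.0044, -0.4957)

q' = (-0.6975, 0.5175, -0.0044, -0.4957)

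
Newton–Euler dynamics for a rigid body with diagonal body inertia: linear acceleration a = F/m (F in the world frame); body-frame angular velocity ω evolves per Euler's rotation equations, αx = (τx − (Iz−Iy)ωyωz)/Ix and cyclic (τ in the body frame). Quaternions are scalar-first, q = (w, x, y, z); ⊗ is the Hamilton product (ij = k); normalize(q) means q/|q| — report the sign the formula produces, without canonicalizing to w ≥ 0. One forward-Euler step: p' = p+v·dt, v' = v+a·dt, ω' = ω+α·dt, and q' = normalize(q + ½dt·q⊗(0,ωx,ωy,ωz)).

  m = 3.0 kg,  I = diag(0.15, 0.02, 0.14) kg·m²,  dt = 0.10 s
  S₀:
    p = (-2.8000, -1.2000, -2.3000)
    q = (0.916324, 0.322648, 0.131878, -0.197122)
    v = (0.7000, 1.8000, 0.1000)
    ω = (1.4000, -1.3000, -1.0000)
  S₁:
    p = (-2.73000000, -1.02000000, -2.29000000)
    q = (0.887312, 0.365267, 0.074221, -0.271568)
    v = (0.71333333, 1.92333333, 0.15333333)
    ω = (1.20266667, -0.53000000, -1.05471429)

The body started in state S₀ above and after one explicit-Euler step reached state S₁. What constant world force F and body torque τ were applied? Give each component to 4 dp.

Δv = v₁−v₀ = (0.01333333, 0.12333333, 0.05333333)
m·(v₁−v₀)/dt = (0.4000, 3.7000, 1.6000)
ω₁ − ω₀ = (-0.19733333, 0.77000000, -0.05471429)
I·α + gyro = (-0.1400, 0.1400, 0.1600)

F = (0.4000, 3.7000, 1.6000)
τ = (-0.1400, 0.1400, 0.1600)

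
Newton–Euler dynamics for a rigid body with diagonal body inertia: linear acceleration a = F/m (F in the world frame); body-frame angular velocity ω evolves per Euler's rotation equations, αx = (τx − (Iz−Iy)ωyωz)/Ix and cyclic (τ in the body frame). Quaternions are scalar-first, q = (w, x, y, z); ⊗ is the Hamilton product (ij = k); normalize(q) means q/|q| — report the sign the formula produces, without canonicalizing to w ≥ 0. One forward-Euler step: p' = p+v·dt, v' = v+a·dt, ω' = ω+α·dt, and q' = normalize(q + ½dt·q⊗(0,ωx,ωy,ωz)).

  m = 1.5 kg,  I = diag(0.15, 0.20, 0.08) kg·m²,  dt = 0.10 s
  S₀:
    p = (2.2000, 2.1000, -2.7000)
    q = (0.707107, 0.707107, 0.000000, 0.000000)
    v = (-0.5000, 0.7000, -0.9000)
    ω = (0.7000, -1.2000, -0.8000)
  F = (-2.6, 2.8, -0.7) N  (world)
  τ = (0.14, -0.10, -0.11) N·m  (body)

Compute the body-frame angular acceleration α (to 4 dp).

α = (1.7013, -0.3040, -0.8500)

gyro term ω×Iω = (-0.1152, -0.0392, -0.0420)
α = I⁻¹(τ − ω×Iω) = (1.7013, -0.3040, -0.8500)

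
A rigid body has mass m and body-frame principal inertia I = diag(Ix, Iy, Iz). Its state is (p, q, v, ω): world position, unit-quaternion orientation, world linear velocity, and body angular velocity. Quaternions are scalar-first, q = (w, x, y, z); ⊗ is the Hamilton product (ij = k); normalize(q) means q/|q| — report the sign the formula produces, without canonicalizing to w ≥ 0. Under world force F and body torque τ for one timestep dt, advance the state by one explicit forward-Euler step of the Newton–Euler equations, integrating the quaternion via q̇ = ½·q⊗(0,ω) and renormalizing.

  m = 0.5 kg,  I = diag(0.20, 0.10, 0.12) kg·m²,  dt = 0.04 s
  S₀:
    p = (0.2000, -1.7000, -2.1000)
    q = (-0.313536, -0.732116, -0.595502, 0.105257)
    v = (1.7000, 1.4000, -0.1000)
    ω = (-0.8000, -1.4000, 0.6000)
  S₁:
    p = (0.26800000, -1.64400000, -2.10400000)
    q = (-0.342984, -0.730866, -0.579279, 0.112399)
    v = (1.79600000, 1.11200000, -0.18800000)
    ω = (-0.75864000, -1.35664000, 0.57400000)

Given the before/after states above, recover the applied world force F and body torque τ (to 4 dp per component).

Δv = v₁−v₀ = (0.09600000, -0.28800000, -0.08800000)
F = m·Δv/dt = (1.2000, -3.6000, -1.1000)
Δω = ω₁−ω₀ = (0.04136000, 0.04336000, -0.02600000)
gyro term ω₀×Iω₀ = (-0.0168, -0.0384, -0.1120)
I·α + gyro = (0.1900, 0.0700, -0.1900)

F = (1.2000, -3.6000, -1.1000)
τ = (0.1900, 0.0700, -0.1900)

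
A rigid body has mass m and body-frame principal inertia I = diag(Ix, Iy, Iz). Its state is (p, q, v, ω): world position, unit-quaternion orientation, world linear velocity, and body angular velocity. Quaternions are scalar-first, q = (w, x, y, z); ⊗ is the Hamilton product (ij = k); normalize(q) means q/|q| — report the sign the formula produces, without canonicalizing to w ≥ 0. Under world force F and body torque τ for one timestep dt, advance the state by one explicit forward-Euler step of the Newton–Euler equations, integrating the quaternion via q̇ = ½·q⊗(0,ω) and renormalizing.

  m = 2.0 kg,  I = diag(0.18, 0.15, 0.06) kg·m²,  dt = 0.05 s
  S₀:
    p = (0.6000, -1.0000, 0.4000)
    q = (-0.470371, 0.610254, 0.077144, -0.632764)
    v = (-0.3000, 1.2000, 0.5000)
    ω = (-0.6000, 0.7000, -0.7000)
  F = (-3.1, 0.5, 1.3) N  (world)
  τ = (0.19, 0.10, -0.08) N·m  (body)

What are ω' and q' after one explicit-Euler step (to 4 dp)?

α = I⁻¹(τ − ω×Iω) = (0.8106, 0.3307, -1.5433)
ω + α·dt = (-0.5595, 0.7165, -0.7772)
2q̇ = q⊗(0,ω) = (-0.1307832, 0.6711566, 0.4775765, 0.8027239)
q' = normalize(q + ½dt·q⊗(0,ω)) = (-0.4734, 0.6268, 0.0890, -0.6124)

ω' = (-0.5595, 0.7165, -0.7772)
q' = (-0.4734, 0.6268, 0.0890, -0.6124)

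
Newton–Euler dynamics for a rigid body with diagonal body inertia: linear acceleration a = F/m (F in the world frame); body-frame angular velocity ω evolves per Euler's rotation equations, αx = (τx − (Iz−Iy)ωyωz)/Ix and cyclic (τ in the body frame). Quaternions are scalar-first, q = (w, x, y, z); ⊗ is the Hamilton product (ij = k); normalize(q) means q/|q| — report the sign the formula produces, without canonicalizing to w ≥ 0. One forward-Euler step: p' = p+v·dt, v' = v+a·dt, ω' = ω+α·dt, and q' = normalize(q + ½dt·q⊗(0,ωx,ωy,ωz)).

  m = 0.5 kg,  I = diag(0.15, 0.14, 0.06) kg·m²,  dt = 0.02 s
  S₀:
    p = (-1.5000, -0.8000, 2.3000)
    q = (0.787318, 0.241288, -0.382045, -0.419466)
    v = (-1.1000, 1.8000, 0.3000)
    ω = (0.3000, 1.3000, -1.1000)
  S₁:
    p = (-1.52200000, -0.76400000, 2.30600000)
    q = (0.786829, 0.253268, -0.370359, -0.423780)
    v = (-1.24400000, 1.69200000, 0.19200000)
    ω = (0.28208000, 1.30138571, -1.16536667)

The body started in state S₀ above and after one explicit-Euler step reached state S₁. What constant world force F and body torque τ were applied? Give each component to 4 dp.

F = (-3.6000, -2.7000, -2.7000)
τ = (-0.0200, -0.0200, -0.2000)

Δv = v₁−v₀ = (-0.14400000, -0.10800000, -0.10800000)
m·(v₁−v₀)/dt = (-3.6000, -2.7000, -2.7000)
rate change Δω = (-0.01792000, 0.00138571, -0.06536667)
I·α + gyro = (-0.0200, -0.0200, -0.2000)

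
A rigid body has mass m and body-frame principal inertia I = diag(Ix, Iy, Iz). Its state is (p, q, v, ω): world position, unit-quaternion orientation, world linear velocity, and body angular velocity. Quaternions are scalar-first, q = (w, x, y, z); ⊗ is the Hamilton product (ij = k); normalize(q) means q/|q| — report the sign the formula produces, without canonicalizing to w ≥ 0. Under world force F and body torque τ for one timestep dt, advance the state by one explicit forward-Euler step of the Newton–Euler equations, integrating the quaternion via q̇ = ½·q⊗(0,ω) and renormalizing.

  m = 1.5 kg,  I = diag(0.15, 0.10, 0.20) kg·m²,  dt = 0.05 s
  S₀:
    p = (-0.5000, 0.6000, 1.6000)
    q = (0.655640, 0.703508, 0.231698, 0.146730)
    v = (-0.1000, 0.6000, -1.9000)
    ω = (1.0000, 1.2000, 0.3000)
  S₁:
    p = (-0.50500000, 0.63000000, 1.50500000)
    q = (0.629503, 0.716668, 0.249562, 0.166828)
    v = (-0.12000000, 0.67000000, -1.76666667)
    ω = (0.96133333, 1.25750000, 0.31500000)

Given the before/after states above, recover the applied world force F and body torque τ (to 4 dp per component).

F = (-0.6000, 2.1000, 4.0000)
τ = (-0.0800, 0.1000, 0.0000)

rate change Δω = (-0.03866667, 0.05750000, 0.01500000)
gyro term ω₀×Iω₀ = (0.0360, -0.0150, -0.0600)
I·α + gyro = (-0.0800, 0.1000, 0.0000)
Δv = v₁−v₀ = (-0.02000000, 0.07000000, 0.13333333)
F = m·Δv/dt = (-0.6000, 2.1000, 4.0000)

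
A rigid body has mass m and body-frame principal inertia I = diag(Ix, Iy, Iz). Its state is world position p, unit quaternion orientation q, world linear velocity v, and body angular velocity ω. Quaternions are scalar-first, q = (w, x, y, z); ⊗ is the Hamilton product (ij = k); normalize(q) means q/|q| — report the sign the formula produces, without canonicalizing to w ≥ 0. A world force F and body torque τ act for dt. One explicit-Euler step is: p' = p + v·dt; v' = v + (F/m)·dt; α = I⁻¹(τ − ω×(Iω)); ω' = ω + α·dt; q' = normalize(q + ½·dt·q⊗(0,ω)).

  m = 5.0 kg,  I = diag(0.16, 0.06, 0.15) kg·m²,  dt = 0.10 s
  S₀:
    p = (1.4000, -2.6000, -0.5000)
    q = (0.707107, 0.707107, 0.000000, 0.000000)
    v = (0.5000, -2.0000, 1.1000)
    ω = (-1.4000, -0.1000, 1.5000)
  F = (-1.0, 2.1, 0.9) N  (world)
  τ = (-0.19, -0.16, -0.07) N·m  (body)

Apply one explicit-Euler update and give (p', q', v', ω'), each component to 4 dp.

ω×(Iω) gyroscopic = (-0.0135, -0.0210, -0.0140)
(τ − ω×Iω)/I = (-1.1031, -2.3167, -0.3733)
ω' = ω + α·dt = (-1.5103, -0.3317, 1.4627)
q⊗(0,ω) = (0.9899498, -0.9899498, -1.1313712, 0.9899498)
q + ½dt·q⊗(0,ω), renormalized = (0.7526, 0.6542, -0.0563, 0.0492)
a = (-0.2000, 0.4200, 0.1800)
p' = p + v·dt = (1.4500, -2.8000, -0.3900)
v + (F/m)dt = (0.4800, -1.9580, 1.1180)

p' = (1.4500, -2.8000, -0.3900)
q' = (0.7526, 0.6542, -0.0563, 0.0492)
v' = (0.4800, -1.9580, 1.1180)
ω' = (-1.5103, -0.3317, 1.4627)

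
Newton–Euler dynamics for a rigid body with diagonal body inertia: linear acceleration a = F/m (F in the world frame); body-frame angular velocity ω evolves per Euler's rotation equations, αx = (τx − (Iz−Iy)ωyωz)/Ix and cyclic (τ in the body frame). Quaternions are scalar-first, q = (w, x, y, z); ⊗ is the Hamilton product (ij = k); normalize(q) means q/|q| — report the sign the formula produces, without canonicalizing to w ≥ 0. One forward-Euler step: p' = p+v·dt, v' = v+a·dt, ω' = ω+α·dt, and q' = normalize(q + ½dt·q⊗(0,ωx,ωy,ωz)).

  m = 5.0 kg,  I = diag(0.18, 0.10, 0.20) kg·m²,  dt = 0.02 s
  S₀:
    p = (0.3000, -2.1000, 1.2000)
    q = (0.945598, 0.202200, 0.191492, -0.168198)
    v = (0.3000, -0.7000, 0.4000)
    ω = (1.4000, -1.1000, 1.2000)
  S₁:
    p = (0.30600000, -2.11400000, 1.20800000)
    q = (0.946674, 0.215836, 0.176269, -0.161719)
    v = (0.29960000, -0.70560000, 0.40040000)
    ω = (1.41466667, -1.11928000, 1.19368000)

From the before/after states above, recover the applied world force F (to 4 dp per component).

Δv = v₁−v₀ = (-0.00040000, -0.00560000, 0.00040000)
m·(v₁−v₀)/dt = (-0.1000, -1.4000, 0.1000)

F = (-0.1000, -1.4000, 0.1000)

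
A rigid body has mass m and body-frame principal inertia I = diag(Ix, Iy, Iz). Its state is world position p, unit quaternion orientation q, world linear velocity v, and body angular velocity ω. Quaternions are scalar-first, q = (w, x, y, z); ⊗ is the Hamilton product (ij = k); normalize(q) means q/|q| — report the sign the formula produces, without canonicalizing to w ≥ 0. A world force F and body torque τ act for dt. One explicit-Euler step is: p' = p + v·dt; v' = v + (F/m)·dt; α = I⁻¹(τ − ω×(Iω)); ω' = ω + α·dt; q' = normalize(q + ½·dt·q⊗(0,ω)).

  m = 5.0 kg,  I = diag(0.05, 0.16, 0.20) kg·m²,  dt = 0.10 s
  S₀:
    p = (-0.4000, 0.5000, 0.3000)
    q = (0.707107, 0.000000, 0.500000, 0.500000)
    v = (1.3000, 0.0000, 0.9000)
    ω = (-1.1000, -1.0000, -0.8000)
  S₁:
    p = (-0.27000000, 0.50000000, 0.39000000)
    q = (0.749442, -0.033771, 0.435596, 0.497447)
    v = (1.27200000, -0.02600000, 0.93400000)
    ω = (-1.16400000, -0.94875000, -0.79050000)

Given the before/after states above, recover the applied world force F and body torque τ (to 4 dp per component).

F = (-1.4000, -1.3000, 1.7000)
τ = (0.0000, -0.0500, 0.1400)

rate change Δω = (-0.06400000, 0.05125000, 0.00950000)
applied torque τ = (0.0000, -0.0500, 0.1400)
v₁ − v₀ = (-0.02800000, -0.02600000, 0.03400000)
m·(v₁−v₀)/dt = (-1.4000, -1.3000, 1.7000)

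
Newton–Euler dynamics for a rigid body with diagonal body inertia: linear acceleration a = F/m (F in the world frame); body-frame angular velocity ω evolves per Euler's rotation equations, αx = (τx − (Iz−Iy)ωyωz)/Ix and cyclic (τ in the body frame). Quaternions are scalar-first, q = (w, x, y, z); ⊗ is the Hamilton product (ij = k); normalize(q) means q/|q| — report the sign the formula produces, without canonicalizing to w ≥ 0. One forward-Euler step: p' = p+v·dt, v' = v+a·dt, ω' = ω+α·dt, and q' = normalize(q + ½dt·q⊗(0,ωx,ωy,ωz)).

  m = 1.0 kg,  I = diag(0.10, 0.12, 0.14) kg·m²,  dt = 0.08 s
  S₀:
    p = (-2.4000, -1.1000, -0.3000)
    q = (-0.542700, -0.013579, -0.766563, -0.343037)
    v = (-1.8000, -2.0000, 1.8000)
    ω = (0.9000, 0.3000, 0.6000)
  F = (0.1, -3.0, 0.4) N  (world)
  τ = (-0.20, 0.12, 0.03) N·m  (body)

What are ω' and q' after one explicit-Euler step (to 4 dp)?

ω' = (0.7371, 0.3944, 0.6141)
q' = (-0.5243, -0.0473, -0.7843, -0.3283)

gyro term ω×Iω = (0.0036, -0.0216, 0.0054)
(τ − ω×Iω)/I = (-2.0360, 1.1800, 0.1757)
ω + α·dt = (0.7371, 0.3944, 0.6141)
2q̇ = q⊗(0,ω) = (0.4480122, -0.8454567, -0.4633959, 0.3602130)
q' = normalize(q + ½dt·q⊗(0,ω)) = (-0.5243, -0.0473, -0.7843, -0.3283)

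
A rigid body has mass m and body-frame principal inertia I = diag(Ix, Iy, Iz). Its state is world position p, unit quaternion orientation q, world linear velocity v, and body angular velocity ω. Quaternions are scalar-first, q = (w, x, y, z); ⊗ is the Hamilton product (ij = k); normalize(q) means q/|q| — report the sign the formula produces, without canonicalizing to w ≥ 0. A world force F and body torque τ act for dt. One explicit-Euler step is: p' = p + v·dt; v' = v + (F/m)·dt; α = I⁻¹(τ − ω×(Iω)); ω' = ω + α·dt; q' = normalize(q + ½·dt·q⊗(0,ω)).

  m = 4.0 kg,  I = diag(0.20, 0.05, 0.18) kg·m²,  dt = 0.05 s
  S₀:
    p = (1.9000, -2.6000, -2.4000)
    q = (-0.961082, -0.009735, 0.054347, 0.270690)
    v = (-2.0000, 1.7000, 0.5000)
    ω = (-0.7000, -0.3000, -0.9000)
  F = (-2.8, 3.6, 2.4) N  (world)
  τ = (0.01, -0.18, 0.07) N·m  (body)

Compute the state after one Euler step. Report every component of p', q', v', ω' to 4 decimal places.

p' = (1.8000, -2.5150, -2.3750)
q' = (-0.9543, 0.0079, 0.0566, 0.2932)
v' = (-2.0350, 1.7450, 0.5300)
ω' = (-0.7063, -0.4926, -0.8718)

a = (-0.7000, 0.9000, 0.6000)
p' = p + v·dt = (1.8000, -2.5150, -2.3750)
v' = v + a·dt = (-2.0350, 1.7450, 0.5300)
ω×(Iω) gyroscopic = (0.0351, 0.0126, -0.0315)
angular accel α = (-0.1255, -3.8520, 0.5639)
ω + α·dt = (-0.7063, -0.4926, -0.8718)
2q̇ = q⊗(0,ω) = (0.2531106, 0.7050521, 0.0900801, 0.9059372)
updated quaternion q' = (-0.9543, 0.0079, 0.0566, 0.2932)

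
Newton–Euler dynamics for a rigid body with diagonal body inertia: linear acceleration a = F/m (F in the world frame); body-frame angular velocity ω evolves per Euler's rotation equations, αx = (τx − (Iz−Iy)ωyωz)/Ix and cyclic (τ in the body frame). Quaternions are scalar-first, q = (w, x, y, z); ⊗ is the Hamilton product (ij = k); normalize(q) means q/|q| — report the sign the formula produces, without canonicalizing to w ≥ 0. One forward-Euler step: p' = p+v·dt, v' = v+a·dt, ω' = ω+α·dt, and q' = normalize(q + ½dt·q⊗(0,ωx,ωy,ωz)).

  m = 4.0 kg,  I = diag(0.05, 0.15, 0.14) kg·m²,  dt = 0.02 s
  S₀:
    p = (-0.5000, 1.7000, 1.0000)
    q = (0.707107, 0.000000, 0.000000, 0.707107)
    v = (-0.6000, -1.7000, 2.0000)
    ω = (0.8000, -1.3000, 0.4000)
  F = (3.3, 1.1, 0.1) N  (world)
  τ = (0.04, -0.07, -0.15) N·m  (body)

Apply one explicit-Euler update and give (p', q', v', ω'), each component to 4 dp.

p' = (-0.5120, 1.6660, 1.0400)
q' = (0.7042, 0.0148, -0.0035, 0.7098)
v' = (-0.5835, -1.6945, 2.0005)
ω' = (0.8139, -1.3055, 0.3934)

a = F/m = (0.8250, 0.2750, 0.0250)
new position p' = (-0.5120, 1.6660, 1.0400)
v' = v + a·dt = (-0.5835, -1.6945, 2.0005)
α = I⁻¹(τ − ω×Iω) = (0.6960, -0.2747, -0.3286)
ω' = ω + α·dt = (0.8139, -1.3055, 0.3934)
Hamilton product q⊗(0,ω) = (-0.2828428, 1.4849247, -0.3535535, 0.2828428)
q' = normalize(q + ½dt·q⊗(0,ω)) = (0.7042, 0.0148, -0.0035, 0.7098)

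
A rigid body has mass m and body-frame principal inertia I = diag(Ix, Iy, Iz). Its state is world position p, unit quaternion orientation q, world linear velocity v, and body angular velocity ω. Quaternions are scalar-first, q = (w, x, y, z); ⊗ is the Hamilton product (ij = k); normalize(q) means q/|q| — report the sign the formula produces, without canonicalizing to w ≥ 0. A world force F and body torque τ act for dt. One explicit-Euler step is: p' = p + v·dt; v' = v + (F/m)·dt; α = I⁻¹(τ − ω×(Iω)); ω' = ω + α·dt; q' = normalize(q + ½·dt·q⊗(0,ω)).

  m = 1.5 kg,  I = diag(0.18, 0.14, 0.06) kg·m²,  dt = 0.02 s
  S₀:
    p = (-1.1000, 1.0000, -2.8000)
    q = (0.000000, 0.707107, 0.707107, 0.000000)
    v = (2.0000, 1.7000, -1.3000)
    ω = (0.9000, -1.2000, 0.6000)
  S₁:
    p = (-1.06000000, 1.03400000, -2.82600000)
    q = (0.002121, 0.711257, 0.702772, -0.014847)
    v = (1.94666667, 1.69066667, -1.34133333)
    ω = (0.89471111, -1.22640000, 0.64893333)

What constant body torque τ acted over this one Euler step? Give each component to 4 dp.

τ = (0.0100, -0.1200, 0.1900)

rate change Δω = (-0.00528889, -0.02640000, 0.04893333)
ω₀×(Iω₀) = (0.0576, 0.0648, 0.0432)
τ = I·(Δω/dt) + ω₀×(Iω₀) = (0.0100, -0.1200, 0.1900)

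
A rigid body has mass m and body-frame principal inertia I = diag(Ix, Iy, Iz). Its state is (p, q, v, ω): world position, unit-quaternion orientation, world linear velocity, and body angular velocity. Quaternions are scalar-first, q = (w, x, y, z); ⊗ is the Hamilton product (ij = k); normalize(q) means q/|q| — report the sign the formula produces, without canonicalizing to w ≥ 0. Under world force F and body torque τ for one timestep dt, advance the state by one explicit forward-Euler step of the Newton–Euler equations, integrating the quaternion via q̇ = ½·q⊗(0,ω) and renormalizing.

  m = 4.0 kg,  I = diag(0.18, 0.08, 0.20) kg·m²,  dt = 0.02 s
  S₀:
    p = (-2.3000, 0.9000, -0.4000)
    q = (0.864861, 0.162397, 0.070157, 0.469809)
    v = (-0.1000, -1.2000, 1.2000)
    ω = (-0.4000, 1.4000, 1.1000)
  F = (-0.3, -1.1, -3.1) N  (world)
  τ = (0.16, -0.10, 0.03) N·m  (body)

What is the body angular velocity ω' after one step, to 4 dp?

ω' = (-0.4028, 1.3728, 1.0974)

ω×(Iω) gyroscopic = (0.1848, 0.0088, 0.0560)
α = I⁻¹(τ − ω×Iω) = (-0.1378, -1.3600, -0.1300)
ω' = ω + α·dt = (-0.4028, 1.3728, 1.0974)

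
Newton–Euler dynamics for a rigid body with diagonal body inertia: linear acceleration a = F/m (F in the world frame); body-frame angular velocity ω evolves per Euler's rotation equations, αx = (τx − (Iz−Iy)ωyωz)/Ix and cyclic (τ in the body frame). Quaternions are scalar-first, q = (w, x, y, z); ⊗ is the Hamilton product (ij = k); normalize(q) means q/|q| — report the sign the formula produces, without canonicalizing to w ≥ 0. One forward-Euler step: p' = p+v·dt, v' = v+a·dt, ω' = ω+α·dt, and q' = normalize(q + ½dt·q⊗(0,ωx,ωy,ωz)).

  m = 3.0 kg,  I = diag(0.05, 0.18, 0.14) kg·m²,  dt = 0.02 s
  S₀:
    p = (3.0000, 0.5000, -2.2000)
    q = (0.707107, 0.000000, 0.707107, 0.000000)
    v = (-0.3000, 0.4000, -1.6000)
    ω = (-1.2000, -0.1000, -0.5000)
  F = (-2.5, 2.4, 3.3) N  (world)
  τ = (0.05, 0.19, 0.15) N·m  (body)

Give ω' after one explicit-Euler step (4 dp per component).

ω×(Iω) gyroscopic = (-0.0020, -0.0540, 0.0156)
(τ − ω×Iω)/I = (1.0400, 1.3556, 0.9600)
ω + α·dt = (-1.1792, -0.0729, -0.4808)

ω' = (-1.1792, -0.0729, -0.4808)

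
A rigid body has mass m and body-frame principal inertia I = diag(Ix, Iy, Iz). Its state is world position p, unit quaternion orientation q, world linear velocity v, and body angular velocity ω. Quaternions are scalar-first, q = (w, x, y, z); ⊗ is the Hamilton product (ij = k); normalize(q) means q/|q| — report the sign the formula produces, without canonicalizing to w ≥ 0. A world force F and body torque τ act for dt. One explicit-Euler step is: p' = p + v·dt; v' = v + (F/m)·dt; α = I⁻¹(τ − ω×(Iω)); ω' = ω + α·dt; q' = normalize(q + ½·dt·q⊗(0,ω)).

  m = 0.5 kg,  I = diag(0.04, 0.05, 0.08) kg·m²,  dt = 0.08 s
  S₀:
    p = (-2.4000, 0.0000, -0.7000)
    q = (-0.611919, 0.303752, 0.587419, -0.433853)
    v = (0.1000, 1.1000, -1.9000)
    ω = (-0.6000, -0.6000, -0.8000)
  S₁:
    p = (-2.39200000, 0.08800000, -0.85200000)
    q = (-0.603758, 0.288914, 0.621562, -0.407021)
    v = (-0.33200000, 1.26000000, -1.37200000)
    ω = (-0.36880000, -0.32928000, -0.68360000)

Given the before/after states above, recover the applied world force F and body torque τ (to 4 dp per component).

F = (-2.7000, 1.0000, 3.3000)
τ = (0.1300, 0.1500, 0.1200)

velocity change Δv = (-0.43200000, 0.16000000, 0.52800000)
applied force F = (-2.7000, 1.0000, 3.3000)
Δω = ω₁−ω₀ = (0.23120000, 0.27072000, 0.11640000)
ω₀×(Iω₀) = (0.0144, -0.0192, 0.0036)
applied torque τ = (0.1300, 0.1500, 0.1200)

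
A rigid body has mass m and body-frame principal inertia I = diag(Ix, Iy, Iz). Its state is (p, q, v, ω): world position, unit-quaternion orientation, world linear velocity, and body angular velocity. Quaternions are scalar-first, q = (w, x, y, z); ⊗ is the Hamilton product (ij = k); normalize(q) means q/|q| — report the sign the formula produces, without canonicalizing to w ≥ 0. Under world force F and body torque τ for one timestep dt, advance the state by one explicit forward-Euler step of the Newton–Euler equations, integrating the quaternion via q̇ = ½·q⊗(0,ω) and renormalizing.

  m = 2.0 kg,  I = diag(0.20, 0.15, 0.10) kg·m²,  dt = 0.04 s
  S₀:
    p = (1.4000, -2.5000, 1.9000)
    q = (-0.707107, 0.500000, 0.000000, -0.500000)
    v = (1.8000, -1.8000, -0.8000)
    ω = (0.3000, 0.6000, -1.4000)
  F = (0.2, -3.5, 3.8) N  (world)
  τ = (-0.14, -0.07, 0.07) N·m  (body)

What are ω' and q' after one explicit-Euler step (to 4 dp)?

ω' = (0.2636, 0.5925, -1.3684)
q' = (-0.7238, 0.5015, 0.0025, -0.4740)

precession coupling ω×(Iω) = (0.0420, -0.0420, -0.0090)
(τ − ω×Iω)/I = (-0.9100, -0.1867, 0.7900)
ω' = ω + α·dt = (0.2636, 0.5925, -1.3684)
2q̇ = q⊗(0,ω) = (-0.8500000, 0.0878679, 0.1257358, 1.2899498)
q + ½dt·q⊗(0,ω), renormalized = (-0.7238, 0.5015, 0.0025, -0.4740)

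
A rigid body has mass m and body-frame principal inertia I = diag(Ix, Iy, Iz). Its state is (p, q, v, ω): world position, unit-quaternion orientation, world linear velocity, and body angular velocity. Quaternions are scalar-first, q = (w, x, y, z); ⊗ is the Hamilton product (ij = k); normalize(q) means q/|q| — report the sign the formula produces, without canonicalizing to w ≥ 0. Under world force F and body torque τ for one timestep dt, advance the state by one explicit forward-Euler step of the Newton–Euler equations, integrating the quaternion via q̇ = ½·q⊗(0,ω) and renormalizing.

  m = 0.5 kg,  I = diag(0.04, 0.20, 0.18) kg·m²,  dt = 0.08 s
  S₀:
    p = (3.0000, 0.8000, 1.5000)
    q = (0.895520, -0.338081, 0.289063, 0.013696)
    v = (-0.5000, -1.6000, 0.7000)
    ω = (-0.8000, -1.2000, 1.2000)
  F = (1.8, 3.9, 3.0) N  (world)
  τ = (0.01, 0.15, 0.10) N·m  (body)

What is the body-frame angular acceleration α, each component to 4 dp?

α = (-0.4700, 0.0780, -0.2978)

ω×(Iω) gyroscopic = (0.0288, 0.1344, 0.1536)
α = I⁻¹(τ − ω×Iω) = (-0.4700, 0.0780, -0.2978)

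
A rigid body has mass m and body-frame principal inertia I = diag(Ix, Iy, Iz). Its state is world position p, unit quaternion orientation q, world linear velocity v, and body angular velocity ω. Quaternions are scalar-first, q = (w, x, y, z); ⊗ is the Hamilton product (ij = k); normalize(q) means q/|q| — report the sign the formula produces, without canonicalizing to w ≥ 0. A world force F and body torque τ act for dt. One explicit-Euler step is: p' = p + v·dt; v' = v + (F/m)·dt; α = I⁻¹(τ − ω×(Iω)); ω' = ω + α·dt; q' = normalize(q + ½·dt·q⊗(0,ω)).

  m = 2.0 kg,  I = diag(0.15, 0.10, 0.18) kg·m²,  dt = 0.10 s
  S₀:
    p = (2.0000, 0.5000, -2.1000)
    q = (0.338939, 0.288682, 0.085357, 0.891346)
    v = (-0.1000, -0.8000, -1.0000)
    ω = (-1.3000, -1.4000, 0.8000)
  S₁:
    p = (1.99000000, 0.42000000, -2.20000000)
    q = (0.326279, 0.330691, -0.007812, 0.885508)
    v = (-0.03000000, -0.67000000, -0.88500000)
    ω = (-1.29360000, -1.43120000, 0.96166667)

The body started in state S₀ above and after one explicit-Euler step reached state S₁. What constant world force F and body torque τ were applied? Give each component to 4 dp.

rate change Δω = (0.00640000, -0.03120000, 0.16166667)
applied torque τ = (-0.0800, 0.0000, 0.2000)
v₁ − v₀ = (0.07000000, 0.13000000, 0.11500000)
F = m·Δv/dt = (1.4000, 2.6000, 2.3000)

F = (1.4000, 2.6000, 2.3000)
τ = (-0.0800, 0.0000, 0.2000)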